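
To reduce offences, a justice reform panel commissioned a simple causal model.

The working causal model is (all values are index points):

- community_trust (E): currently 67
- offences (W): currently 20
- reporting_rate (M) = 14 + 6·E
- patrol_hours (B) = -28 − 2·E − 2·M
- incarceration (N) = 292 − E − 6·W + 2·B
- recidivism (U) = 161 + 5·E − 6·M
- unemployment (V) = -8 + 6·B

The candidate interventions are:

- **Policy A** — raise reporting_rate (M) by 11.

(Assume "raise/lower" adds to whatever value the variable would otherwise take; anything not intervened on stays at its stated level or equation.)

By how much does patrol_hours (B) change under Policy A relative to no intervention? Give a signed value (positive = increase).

Baseline:
  E = 67
  M = 14 + 6·67 = 416
  B = -28 − 2·67 − 2·416 = -994
Policy A (M + 11):
  E = 67
  M = 14 + 6·67 (+11 from intervention) = 427
  B = -28 − 2·67 − 2·427 = -1016
Change in B: -1016 − (-994) = -22

-22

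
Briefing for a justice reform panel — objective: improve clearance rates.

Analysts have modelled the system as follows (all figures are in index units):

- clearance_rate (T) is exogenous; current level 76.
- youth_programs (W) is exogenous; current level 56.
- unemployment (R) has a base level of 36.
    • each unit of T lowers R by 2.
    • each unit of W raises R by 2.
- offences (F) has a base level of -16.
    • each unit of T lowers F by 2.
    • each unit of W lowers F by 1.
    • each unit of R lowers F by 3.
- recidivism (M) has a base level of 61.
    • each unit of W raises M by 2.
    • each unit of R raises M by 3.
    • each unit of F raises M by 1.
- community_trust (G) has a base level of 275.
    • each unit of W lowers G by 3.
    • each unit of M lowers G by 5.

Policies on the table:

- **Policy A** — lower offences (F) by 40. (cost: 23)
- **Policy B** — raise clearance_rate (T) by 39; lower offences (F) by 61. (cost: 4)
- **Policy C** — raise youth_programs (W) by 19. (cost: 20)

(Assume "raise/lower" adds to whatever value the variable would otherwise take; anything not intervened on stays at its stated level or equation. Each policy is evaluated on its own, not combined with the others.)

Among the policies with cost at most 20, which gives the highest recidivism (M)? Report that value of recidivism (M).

-32

Policy B (T + 39, F − 61):
  T = 76 + 39 = 115
  W = 56
  R = 36 − 2·115 + 2·56 = -82
  F = -16 − 2·115 − 56 − 3·(-82) (−61 from intervention) = -117
  M = 61 + 2·56 + 3·(-82) + (-117) = -190
Policy C (W + 19):
  T = 76
  W = 56 + 19 = 75
  R = 36 − 2·76 + 2·75 = 34
  F = -16 − 2·76 − 75 − 3·34 = -345
  M = 61 + 2·75 + 3·34 + (-345) = -32
Comparing — Policy B: M=-190, Policy C: M=-32. Highest is -32 (Policy C).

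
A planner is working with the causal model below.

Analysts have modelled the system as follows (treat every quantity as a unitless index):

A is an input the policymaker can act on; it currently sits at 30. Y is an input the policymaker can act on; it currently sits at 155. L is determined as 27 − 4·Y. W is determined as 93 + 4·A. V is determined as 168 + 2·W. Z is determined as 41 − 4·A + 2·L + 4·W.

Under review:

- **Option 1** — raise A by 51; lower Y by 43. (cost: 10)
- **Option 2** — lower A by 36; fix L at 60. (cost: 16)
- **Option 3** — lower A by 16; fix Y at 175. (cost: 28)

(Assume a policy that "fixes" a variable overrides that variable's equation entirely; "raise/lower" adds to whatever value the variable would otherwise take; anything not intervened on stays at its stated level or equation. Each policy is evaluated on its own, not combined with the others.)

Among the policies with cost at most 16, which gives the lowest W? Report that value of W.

69

Option 1 (A + 51, Y − 43):
  A = 30 + 51 = 81
  W = 93 + 4·81 = 417
Option 2 (A − 36, L := 60):
  A = 30 − 36 = -6
  W = 93 + 4·(-6) = 69
Comparing — Option 1: W=417, Option 2: W=69. Lowest is 69 (Option 2).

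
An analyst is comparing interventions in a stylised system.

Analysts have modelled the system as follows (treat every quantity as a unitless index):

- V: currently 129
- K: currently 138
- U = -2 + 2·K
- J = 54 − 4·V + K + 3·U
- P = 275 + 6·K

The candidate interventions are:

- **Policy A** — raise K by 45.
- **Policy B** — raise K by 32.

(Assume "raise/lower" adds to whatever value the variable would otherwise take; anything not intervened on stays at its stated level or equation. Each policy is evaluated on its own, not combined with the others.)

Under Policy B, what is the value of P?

1295

Policy B (K + 32):
  K = 138 + 32 = 170
  P = 275 + 6·170 = 1295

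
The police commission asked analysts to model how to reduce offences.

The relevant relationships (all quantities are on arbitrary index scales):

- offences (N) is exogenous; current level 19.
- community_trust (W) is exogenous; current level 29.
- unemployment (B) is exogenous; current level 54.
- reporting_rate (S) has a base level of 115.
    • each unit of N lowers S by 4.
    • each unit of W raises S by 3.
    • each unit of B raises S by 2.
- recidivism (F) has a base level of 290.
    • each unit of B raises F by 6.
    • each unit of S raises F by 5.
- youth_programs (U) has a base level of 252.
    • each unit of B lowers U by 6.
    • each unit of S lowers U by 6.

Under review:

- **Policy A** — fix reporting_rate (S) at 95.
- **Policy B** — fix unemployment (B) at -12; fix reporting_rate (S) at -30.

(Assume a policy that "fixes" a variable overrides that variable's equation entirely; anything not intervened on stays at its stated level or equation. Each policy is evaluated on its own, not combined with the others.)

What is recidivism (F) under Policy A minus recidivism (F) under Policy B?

1021

Policy A (S := 95):
  N = 19
  W = 29
  B = 54
  S = 95
  F = 290 + 6·54 + 5·95 = 1089
Policy B (B := -12, S := -30):
  N = 19
  W = 29
  B = -12
  S = -30
  F = 290 + 6·(-12) + 5·(-30) = 68
F: 1089 − 68 = 1021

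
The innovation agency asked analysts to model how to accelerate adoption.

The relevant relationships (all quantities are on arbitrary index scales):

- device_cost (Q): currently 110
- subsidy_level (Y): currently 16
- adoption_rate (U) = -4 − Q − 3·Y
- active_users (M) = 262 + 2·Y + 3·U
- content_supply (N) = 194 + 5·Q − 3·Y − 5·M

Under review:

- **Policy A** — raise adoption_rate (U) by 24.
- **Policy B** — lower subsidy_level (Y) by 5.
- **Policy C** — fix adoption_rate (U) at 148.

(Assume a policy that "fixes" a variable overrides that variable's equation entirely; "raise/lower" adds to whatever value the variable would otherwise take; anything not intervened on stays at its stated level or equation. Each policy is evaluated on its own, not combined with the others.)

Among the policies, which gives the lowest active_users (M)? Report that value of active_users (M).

Policy A (U + 24):
  Q = 110
  Y = 16
  U = -4 − 110 − 3·16 (+24 from intervention) = -138
  M = 262 + 2·16 + 3·(-138) = -120
Policy B (Y − 5):
  Q = 110
  Y = 16 − 5 = 11
  U = -4 − 110 − 3·11 = -147
  M = 262 + 2·11 + 3·(-147) = -157
Policy C (U := 148):
  Q = 110
  Y = 16
  U = 148
  M = 262 + 2·16 + 3·148 = 738
Comparing — Policy A: M=-120, Policy B: M=-157, Policy C: M=738. Lowest is -157 (Policy B).

-157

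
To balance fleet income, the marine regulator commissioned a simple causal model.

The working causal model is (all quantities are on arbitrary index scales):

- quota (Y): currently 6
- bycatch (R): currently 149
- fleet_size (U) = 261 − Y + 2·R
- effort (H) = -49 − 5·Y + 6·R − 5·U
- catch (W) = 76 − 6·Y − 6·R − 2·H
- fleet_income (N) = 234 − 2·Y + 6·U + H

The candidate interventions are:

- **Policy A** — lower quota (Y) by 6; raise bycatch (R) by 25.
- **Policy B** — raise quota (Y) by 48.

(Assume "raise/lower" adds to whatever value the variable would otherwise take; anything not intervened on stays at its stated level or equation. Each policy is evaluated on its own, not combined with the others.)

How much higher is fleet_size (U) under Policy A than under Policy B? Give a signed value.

104

Policy A (Y − 6, R + 25):
  Y = 6 − 6 = 0
  R = 149 + 25 = 174
  U = 261 − 0 + 2·174 = 609
Policy B (Y + 48):
  Y = 6 + 48 = 54
  R = 149
  U = 261 − 54 + 2·149 = 505
U: 609 − 505 = 104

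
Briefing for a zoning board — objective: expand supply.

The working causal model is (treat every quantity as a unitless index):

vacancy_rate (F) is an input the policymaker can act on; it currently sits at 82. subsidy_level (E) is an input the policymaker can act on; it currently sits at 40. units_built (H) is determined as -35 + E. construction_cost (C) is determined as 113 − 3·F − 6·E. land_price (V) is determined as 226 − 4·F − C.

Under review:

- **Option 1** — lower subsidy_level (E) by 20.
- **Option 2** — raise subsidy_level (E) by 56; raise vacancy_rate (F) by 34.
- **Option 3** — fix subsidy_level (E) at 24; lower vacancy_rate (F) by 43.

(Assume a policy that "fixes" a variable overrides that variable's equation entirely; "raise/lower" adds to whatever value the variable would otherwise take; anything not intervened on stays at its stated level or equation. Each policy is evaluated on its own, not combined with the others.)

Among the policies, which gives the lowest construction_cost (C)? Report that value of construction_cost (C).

-811

Option 1 (E − 20):
  F = 82
  E = 40 − 20 = 20
  C = 113 − 3·82 − 6·20 = -253
Option 2 (E + 56, F + 34):
  F = 82 + 34 = 116
  E = 40 + 56 = 96
  C = 113 − 3·116 − 6·96 = -811
Option 3 (E := 24, F − 43):
  F = 82 − 43 = 39
  E = 24
  C = 113 − 3·39 − 6·24 = -148
Comparing — Option 1: C=-253, Option 2: C=-811, Option 3: C=-148. Lowest is -811 (Option 2).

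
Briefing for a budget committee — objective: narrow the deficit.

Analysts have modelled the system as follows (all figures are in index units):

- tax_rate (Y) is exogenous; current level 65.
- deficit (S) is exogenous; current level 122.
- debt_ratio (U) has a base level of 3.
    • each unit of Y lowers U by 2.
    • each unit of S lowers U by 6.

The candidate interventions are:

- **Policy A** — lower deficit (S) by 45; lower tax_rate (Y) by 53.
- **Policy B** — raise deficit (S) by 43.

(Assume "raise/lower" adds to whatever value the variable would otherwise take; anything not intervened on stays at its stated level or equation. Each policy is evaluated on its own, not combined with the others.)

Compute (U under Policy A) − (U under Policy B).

634

Policy A (S − 45, Y − 53):
  Y = 65 − 53 = 12
  S = 122 − 45 = 77
  U = 3 − 2·12 − 6·77 = -483
Policy B (S + 43):
  Y = 65
  S = 122 + 43 = 165
  U = 3 − 2·65 − 6·165 = -1117
U: -483 − (-1117) = 634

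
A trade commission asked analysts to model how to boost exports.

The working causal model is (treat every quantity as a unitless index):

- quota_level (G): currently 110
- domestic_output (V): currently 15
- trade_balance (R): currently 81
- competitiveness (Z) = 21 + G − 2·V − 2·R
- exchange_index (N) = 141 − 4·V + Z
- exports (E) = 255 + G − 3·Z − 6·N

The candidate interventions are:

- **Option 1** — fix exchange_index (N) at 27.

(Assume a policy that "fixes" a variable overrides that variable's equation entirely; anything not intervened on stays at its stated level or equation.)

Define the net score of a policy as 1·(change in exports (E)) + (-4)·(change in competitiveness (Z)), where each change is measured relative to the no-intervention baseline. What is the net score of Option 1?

Baseline:
  G = 110
  V = 15
  R = 81
  Z = 21 + 110 − 2·15 − 2·81 = -61
  N = 141 − 4·15 + (-61) = 20
  E = 255 + 110 − 3·(-61) − 6·20 = 428
Option 1 (N := 27):
  G = 110
  V = 15
  R = 81
  Z = 21 + 110 − 2·15 − 2·81 = -61
  N = 27
  E = 255 + 110 − 3·(-61) − 6·27 = 386
ΔE = 386 − 428 = -42; ΔZ = -61 − (-61) = 0
Score = 1·(-42) + (-4)·0 = -42

-42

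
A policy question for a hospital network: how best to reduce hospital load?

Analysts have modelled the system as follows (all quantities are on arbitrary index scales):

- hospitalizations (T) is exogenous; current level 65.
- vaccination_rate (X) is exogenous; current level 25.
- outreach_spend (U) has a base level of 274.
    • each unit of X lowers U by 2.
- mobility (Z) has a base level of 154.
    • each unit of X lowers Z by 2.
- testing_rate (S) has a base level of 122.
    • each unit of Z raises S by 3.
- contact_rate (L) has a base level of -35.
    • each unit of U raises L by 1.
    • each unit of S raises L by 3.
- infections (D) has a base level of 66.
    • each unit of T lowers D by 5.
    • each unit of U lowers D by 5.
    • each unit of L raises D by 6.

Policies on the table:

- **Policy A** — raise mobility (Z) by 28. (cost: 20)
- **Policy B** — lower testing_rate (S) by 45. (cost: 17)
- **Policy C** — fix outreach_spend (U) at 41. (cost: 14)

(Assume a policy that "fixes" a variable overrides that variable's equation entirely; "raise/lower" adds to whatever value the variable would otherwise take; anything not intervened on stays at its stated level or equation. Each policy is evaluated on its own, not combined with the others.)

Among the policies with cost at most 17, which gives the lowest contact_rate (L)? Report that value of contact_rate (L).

Policy B (S − 45):
  X = 25
  U = 274 − 2·25 = 224
  Z = 154 − 2·25 = 104
  S = 122 + 3·104 (−45 from intervention) = 389
  L = -35 + 224 + 3·389 = 1356
Policy C (U := 41):
  X = 25
  U = 41
  Z = 154 − 2·25 = 104
  S = 122 + 3·104 = 434
  L = -35 + 41 + 3·434 = 1308
Comparing — Policy B: L=1356, Policy C: L=1308. Lowest is 1308 (Policy C).

1308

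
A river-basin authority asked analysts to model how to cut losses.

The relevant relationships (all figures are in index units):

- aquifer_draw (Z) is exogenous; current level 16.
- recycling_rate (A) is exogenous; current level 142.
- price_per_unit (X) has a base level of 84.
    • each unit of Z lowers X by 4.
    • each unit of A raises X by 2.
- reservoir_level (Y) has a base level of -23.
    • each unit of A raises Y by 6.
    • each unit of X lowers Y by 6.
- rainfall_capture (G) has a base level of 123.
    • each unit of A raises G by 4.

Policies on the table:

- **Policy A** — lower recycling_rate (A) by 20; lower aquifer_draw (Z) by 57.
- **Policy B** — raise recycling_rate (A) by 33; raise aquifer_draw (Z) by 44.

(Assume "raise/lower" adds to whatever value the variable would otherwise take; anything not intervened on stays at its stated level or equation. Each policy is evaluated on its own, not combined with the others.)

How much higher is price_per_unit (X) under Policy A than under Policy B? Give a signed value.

Policy A (A − 20, Z − 57):
  Z = 16 − 57 = -41
  A = 142 − 20 = 122
  X = 84 − 4·(-41) + 2·122 = 492
Policy B (A + 33, Z + 44):
  Z = 16 + 44 = 60
  A = 142 + 33 = 175
  X = 84 − 4·60 + 2·175 = 194
X: 492 − 194 = 298

298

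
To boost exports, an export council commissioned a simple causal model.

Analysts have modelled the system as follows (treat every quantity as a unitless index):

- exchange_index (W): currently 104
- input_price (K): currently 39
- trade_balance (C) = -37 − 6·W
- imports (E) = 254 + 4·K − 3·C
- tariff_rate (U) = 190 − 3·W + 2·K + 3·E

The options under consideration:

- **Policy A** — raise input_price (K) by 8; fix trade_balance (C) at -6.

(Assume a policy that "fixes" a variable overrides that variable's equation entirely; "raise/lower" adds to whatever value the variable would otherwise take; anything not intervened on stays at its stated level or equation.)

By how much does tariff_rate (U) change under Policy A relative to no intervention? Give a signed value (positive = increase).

-5783

Baseline:
  W = 104
  K = 39
  C = -37 − 6·104 = -661
  E = 254 + 4·39 − 3·(-661) = 2393
  U = 190 − 3·104 + 2·39 + 3·2393 = 7135
Policy A (K + 8, C := -6):
  W = 104
  K = 39 + 8 = 47
  C = -6
  E = 254 + 4·47 − 3·(-6) = 460
  U = 190 − 3·104 + 2·47 + 3·460 = 1352
Change in U: 1352 − 7135 = -5783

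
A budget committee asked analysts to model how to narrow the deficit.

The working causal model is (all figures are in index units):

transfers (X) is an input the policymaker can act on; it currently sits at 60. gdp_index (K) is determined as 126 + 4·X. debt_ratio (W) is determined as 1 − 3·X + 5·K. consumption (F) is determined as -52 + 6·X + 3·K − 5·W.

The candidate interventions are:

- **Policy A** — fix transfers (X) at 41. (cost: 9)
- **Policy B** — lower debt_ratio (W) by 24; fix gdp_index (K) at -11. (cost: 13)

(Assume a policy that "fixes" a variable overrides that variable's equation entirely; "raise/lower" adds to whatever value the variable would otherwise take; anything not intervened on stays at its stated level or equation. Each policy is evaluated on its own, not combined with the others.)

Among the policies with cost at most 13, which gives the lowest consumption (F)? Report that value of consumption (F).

Policy A (X := 41):
  X = 41
  K = 126 + 4·41 = 290
  W = 1 − 3·41 + 5·290 = 1328
  F = -52 + 6·41 + 3·290 − 5·1328 = -5576
Policy B (W − 24, K := -11):
  X = 60
  K = -11
  W = 1 − 3·60 + 5·(-11) (−24 from intervention) = -258
  F = -52 + 6·60 + 3·(-11) − 5·(-258) = 1565
Comparing — Policy A: F=-5576, Policy B: F=1565. Lowest is -5576 (Policy A).

-5576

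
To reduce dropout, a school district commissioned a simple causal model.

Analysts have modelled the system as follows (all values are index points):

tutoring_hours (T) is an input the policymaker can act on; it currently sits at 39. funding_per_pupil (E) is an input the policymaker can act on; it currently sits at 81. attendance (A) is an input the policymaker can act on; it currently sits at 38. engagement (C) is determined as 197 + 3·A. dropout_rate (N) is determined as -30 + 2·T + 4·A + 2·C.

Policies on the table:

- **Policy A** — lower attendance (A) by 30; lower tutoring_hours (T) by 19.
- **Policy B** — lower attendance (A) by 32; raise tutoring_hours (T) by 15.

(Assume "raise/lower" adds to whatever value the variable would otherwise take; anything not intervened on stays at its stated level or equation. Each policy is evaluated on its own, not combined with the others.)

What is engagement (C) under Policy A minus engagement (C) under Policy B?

6

Policy A (A − 30, T − 19):
  A = 38 − 30 = 8
  C = 197 + 3·8 = 221
Policy B (A − 32, T + 15):
  A = 38 − 32 = 6
  C = 197 + 3·6 = 215
C: 221 − 215 = 6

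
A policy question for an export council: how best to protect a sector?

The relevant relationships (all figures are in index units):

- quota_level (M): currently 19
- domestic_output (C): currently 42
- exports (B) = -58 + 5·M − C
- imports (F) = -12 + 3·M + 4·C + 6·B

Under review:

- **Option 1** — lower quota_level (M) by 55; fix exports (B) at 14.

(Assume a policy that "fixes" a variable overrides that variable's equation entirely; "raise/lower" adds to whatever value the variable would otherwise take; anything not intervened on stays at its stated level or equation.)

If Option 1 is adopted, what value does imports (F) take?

132

Option 1 (M − 55, B := 14):
  M = 19 − 55 = -36
  C = 42
  B = 14
  F = -12 + 3·(-36) + 4·42 + 6·14 = 132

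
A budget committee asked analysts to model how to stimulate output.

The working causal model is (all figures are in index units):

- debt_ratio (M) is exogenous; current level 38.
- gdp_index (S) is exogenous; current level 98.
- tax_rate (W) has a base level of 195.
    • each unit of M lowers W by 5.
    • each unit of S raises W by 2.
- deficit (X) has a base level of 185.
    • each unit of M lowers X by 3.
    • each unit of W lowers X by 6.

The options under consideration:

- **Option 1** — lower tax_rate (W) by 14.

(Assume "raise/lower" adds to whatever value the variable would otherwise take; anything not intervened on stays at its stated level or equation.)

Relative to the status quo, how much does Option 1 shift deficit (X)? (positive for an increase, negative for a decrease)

Baseline:
  M = 38
  S = 98
  W = 195 − 5·38 + 2·98 = 201
  X = 185 − 3·38 − 6·201 = -1135
Option 1 (W − 14):
  M = 38
  S = 98
  W = 195 − 5·38 + 2·98 (−14 from intervention) = 187
  X = 185 − 3·38 − 6·187 = -1051
Change in X: -1051 − (-1135) = 84

84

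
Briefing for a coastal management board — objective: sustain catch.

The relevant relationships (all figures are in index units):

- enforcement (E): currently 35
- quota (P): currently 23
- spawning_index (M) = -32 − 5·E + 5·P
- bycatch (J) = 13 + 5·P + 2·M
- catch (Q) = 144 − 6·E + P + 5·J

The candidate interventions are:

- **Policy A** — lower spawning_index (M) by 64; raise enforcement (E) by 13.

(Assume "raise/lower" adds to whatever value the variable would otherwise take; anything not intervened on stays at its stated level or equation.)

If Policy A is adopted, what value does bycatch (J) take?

Policy A (M − 64, E + 13):
  E = 35 + 13 = 48
  P = 23
  M = -32 − 5·48 + 5·23 (−64 from intervention) = -221
  J = 13 + 5·23 + 2·(-221) = -314

-314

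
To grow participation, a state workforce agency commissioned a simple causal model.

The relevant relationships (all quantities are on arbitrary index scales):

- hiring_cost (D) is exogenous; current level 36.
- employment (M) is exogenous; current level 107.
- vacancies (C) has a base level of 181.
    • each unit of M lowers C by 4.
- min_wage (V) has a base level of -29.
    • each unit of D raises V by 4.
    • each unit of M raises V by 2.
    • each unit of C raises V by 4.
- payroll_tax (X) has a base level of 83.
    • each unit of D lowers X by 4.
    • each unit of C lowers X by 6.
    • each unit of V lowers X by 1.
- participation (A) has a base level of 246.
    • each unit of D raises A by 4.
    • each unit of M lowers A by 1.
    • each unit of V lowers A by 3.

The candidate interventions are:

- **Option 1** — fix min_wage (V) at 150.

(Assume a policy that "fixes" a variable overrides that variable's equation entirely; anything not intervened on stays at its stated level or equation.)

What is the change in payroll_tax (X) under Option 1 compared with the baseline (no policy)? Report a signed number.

-809

Baseline:
  D = 36
  M = 107
  C = 181 − 4·107 = -247
  V = -29 + 4·36 + 2·107 + 4·(-247) = -659
  X = 83 − 4·36 − 6·(-247) − (-659) = 2080
Option 1 (V := 150):
  D = 36
  M = 107
  C = 181 − 4·107 = -247
  V = 150
  X = 83 − 4·36 − 6·(-247) − 150 = 1271
Change in X: 1271 − 2080 = -809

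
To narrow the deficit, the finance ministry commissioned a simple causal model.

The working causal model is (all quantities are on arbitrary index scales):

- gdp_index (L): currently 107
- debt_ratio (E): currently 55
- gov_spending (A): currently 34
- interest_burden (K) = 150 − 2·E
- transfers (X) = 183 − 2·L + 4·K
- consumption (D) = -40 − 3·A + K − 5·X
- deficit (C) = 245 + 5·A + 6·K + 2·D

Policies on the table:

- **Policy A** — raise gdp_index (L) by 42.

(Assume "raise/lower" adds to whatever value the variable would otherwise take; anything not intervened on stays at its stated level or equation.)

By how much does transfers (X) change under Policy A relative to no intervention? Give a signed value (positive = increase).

-84

Baseline:
  L = 107
  E = 55
  K = 150 − 2·55 = 40
  X = 183 − 2·107 + 4·40 = 129
Policy A (L + 42):
  L = 107 + 42 = 149
  E = 55
  K = 150 − 2·55 = 40
  X = 183 − 2·149 + 4·40 = 45
Change in X: 45 − 129 = -84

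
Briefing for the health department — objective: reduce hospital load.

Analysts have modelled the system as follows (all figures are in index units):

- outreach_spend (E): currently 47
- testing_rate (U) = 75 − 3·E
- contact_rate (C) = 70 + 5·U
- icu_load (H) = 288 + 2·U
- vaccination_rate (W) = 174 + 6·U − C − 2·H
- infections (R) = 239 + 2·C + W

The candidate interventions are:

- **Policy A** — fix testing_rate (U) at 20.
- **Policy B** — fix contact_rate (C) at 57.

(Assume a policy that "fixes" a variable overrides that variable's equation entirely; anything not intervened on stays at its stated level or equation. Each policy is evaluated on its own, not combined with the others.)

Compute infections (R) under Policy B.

Policy B (C := 57):
  E = 47
  U = 75 − 3·47 = -66
  C = 57
  H = 288 + 2·(-66) = 156
  W = 174 + 6·(-66) − 57 − 2·156 = -591
  R = 239 + 2·57 + (-591) = -238

-238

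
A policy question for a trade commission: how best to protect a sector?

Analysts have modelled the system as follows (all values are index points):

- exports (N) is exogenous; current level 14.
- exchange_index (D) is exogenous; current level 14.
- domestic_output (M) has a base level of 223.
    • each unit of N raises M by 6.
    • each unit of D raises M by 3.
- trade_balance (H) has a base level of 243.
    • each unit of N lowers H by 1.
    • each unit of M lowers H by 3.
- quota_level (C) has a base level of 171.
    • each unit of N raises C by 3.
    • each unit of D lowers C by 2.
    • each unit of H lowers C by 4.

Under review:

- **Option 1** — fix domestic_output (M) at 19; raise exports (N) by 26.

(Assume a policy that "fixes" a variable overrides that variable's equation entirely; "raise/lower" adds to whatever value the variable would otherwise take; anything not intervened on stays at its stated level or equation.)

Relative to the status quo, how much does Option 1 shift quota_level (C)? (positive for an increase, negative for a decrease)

-3778

Baseline:
  N = 14
  D = 14
  M = 223 + 6·14 + 3·14 = 349
  H = 243 − 14 − 3·349 = -818
  C = 171 + 3·14 − 2·14 − 4·(-818) = 3457
Option 1 (M := 19, N + 26):
  N = 14 + 26 = 40
  D = 14
  M = 19
  H = 243 − 40 − 3·19 = 146
  C = 171 + 3·40 − 2·14 − 4·146 = -321
Change in C: -321 − 3457 = -3778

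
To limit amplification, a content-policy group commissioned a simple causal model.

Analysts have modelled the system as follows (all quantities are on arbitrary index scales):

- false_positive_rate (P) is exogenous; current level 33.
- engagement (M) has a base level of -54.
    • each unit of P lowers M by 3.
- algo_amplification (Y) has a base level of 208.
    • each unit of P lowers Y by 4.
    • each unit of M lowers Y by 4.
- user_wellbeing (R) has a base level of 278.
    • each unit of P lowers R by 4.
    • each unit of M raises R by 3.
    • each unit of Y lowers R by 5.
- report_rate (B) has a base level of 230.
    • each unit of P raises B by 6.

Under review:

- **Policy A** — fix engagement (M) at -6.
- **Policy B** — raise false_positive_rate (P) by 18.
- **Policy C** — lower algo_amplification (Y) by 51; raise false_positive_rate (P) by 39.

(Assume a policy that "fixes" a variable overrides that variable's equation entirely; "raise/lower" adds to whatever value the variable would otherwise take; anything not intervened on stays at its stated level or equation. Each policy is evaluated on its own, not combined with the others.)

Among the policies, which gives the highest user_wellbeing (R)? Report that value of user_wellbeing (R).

Policy A (M := -6):
  P = 33
  M = -6
  Y = 208 − 4·33 − 4·(-6) = 100
  R = 278 − 4·33 + 3·(-6) − 5·100 = -372
Policy B (P + 18):
  P = 33 + 18 = 51
  M = -54 − 3·51 = -207
  Y = 208 − 4·51 − 4·(-207) = 832
  R = 278 − 4·51 + 3·(-207) − 5·832 = -4707
Policy C (Y − 51, P + 39):
  P = 33 + 39 = 72
  M = -54 − 3·72 = -270
  Y = 208 − 4·72 − 4·(-270) (−51 from intervention) = 949
  R = 278 − 4·72 + 3·(-270) − 5·949 = -5565
Comparing — Policy A: R=-372, Policy B: R=-4707, Policy C: R=-5565. Highest is -372 (Policy A).

-372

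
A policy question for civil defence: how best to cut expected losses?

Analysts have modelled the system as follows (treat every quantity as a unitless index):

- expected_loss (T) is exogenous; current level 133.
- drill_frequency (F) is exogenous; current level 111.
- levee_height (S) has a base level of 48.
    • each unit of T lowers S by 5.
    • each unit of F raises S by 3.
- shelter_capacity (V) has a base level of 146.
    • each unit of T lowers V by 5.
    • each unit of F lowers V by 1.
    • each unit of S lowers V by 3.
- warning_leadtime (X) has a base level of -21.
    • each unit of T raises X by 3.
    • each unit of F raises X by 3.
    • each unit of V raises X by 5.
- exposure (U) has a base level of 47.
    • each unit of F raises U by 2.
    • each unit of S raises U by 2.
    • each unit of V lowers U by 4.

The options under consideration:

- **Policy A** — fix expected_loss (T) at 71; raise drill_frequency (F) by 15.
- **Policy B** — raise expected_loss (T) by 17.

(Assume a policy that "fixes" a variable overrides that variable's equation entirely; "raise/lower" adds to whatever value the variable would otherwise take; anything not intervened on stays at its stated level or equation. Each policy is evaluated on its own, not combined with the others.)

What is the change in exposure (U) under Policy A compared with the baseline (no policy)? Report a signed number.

3820

Baseline:
  T = 133
  F = 111
  S = 48 − 5·133 + 3·111 = -284
  V = 146 − 5·133 − 111 − 3·(-284) = 222
  U = 47 + 2·111 + 2·(-284) − 4·222 = -1187
Policy A (T := 71, F + 15):
  T = 71
  F = 111 + 15 = 126
  S = 48 − 5·71 + 3·126 = 71
  V = 146 − 5·71 − 126 − 3·71 = -548
  U = 47 + 2·126 + 2·71 − 4·(-548) = 2633
Change in U: 2633 − (-1187) = 3820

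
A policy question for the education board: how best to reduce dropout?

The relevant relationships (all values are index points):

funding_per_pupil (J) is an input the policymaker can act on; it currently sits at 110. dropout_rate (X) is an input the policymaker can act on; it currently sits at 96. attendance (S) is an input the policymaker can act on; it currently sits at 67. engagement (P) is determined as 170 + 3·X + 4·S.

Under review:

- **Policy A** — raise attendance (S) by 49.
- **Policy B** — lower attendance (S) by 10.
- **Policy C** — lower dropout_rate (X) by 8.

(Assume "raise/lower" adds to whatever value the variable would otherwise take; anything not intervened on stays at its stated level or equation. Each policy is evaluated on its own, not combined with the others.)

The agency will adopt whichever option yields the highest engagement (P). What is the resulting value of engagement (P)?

922

Policy A (S + 49):
  X = 96
  S = 67 + 49 = 116
  P = 170 + 3·96 + 4·116 = 922
Policy B (S − 10):
  X = 96
  S = 67 − 10 = 57
  P = 170 + 3·96 + 4·57 = 686
Policy C (X − 8):
  X = 96 − 8 = 88
  S = 67
  P = 170 + 3·88 + 4·67 = 702
Comparing — Policy A: P=922, Policy B: P=686, Policy C: P=702. Highest is 922 (Policy A).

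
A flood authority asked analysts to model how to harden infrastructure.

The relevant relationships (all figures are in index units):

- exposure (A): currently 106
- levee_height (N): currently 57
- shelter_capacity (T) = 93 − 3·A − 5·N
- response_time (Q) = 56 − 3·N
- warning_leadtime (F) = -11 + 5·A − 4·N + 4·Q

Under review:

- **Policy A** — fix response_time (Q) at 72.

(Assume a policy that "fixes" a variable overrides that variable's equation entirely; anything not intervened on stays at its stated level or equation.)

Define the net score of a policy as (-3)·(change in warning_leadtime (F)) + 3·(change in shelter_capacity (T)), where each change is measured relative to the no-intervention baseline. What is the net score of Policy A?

-2244

Baseline:
  A = 106
  N = 57
  T = 93 − 3·106 − 5·57 = -510
  Q = 56 − 3·57 = -115
  F = -11 + 5·106 − 4·57 + 4·(-115) = -169
Policy A (Q := 72):
  A = 106
  N = 57
  T = 93 − 3·106 − 5·57 = -510
  Q = 72
  F = -11 + 5·106 − 4·57 + 4·72 = 579
ΔF = 579 − (-169) = 748; ΔT = -510 − (-510) = 0
Score = (-3)·748 + 3·0 = -2244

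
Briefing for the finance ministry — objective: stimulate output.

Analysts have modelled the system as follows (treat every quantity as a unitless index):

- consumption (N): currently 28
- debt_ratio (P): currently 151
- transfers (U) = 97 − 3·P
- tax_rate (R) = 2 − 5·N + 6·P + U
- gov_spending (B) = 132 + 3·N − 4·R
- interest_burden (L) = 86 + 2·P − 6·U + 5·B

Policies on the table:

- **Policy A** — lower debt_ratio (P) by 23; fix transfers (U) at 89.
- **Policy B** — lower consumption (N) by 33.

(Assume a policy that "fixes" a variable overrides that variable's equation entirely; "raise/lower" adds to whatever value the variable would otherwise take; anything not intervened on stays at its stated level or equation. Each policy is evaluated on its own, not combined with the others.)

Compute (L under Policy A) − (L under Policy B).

-5061

Policy A (P − 23, U := 89):
  N = 28
  P = 151 − 23 = 128
  U = 89
  R = 2 − 5·28 + 6·128 + 89 = 719
  B = 132 + 3·28 − 4·719 = -2660
  L = 86 + 2·128 − 6·89 + 5·(-2660) = -13492
Policy B (N − 33):
  N = 28 − 33 = -5
  P = 151
  U = 97 − 3·151 = -356
  R = 2 − 5·(-5) + 6·151 + (-356) = 577
  B = 132 + 3·(-5) − 4·577 = -2191
  L = 86 + 2·151 − 6·(-356) + 5·(-2191) = -8431
L: -13492 − (-8431) = -5061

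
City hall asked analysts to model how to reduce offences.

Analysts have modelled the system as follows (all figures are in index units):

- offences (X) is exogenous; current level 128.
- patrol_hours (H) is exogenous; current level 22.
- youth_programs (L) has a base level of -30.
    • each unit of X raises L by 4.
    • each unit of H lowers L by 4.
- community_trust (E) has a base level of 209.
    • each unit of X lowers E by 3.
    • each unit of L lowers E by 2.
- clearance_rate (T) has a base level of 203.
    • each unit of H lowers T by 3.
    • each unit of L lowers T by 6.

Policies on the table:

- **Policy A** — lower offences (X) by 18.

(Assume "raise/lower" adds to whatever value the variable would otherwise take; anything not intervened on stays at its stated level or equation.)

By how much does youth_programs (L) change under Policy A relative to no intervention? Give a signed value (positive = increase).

Baseline:
  X = 128
  H = 22
  L = -30 + 4·128 − 4·22 = 394
Policy A (X − 18):
  X = 128 − 18 = 110
  H = 22
  L = -30 + 4·110 − 4·22 = 322
Change in L: 322 − 394 = -72

-72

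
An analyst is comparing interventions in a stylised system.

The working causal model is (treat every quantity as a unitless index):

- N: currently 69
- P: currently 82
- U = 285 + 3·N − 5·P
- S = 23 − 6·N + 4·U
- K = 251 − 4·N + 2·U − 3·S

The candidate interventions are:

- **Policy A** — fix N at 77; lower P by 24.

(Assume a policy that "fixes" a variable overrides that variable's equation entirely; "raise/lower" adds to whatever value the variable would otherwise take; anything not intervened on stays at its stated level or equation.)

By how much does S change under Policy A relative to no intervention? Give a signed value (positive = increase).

Baseline:
  N = 69
  P = 82
  U = 285 + 3·69 − 5·82 = 82
  S = 23 − 6·69 + 4·82 = -63
Policy A (N := 77, P − 24):
  N = 77
  P = 82 − 24 = 58
  U = 285 + 3·77 − 5·58 = 226
  S = 23 − 6·77 + 4·226 = 465
Change in S: 465 − (-63) = 528

528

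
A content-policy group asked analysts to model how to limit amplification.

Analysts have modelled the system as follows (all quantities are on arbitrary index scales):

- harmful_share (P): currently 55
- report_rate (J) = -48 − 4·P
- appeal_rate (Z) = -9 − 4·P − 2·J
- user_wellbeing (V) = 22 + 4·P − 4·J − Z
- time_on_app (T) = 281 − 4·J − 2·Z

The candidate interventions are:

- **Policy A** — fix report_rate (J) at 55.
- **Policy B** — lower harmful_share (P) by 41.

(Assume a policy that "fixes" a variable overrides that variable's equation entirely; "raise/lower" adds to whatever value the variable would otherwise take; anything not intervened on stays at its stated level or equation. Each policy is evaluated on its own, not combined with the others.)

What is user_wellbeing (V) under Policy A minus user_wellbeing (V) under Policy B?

Policy A (J := 55):
  P = 55
  J = 55
  Z = -9 − 4·55 − 2·55 = -339
  V = 22 + 4·55 − 4·55 − (-339) = 361
Policy B (P − 41):
  P = 55 − 41 = 14
  J = -48 − 4·14 = -104
  Z = -9 − 4·14 − 2·(-104) = 143
  V = 22 + 4·14 − 4·(-104) − 143 = 351
V: 361 − 351 = 10

10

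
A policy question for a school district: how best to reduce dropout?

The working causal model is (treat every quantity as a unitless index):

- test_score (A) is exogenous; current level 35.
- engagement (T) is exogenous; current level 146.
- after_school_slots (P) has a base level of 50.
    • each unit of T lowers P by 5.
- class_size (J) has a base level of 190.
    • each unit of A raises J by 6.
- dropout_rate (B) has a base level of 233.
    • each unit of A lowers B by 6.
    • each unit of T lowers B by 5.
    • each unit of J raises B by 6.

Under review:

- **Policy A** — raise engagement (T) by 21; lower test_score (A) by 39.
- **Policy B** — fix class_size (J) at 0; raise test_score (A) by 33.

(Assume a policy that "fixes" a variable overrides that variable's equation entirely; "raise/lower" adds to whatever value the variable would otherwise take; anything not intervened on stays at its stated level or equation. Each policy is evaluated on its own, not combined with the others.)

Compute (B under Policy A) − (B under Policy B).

Policy A (T + 21, A − 39):
  A = 35 − 39 = -4
  T = 146 + 21 = 167
  J = 190 + 6·(-4) = 166
  B = 233 − 6·(-4) − 5·167 + 6·166 = 418
Policy B (J := 0, A + 33):
  A = 35 + 33 = 68
  T = 146
  J = 0
  B = 233 − 6·68 − 5·146 + 6·0 = -905
B: 418 − (-905) = 1323

1323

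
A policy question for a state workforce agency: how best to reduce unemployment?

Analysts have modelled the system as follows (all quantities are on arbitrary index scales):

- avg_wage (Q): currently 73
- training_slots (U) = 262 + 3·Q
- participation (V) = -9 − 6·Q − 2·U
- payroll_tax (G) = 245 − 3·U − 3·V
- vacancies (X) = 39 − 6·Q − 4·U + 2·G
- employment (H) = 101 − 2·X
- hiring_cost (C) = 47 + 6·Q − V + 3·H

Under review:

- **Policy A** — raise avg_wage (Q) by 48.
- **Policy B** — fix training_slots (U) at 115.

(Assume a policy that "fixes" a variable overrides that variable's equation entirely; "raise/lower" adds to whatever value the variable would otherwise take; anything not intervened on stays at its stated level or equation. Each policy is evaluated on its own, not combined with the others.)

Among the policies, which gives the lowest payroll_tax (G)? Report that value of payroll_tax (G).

1931

Policy A (Q + 48):
  Q = 73 + 48 = 121
  U = 262 + 3·121 = 625
  V = -9 − 6·121 − 2·625 = -1985
  G = 245 − 3·625 − 3·(-1985) = 4325
Policy B (U := 115):
  Q = 73
  U = 115
  V = -9 − 6·73 − 2·115 = -677
  G = 245 − 3·115 − 3·(-677) = 1931
Comparing — Policy A: G=4325, Policy B: G=1931. Lowest is 1931 (Policy B).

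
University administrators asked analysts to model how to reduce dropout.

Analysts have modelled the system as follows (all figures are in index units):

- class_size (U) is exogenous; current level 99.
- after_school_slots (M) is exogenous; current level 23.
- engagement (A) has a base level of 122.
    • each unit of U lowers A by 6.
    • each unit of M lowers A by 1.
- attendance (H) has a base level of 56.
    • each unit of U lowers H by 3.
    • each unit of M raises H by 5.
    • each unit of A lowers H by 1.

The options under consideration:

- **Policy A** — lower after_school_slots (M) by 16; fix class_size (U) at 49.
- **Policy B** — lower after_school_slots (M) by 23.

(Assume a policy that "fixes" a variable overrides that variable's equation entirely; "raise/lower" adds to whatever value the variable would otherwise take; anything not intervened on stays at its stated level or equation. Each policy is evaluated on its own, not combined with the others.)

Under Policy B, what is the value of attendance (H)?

Policy B (M − 23):
  U = 99
  M = 23 − 23 = 0
  A = 122 − 6·99 − 0 = -472
  H = 56 − 3·99 + 5·0 − (-472) = 231

231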